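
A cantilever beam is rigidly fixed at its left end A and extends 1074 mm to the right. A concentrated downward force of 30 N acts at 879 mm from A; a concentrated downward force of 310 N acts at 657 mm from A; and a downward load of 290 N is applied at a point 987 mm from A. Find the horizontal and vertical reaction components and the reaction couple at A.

ΣF_x = 0: A_x = 0.
ΣF_y = 0: A_y − 30 − 310 − 290 = 0 → A_y = 630.0 N.
ΣM about A: M_A − 30·879 − 310·657 − 290·987 = 0 → M_A = 516300 N·mm.

A_x = 0, A_y = 630.0 N, M_A = 516300 N·mm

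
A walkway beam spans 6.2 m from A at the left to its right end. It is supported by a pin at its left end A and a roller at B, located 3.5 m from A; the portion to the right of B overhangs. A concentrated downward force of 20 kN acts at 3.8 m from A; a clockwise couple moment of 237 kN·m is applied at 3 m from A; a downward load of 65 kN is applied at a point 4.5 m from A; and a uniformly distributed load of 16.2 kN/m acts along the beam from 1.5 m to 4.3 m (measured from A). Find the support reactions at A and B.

A_x = 0, A_y = -80.22 kN, B_y = 210.6 kN

Resultant of the distributed load: 16.2 × 2.8 = 45.36 kN at 2.9 m from A.
ΣM about A: B_y·3.5 − 20·3.8 − 237 − 65·4.5 − (16.2·2.8)·2.9 = 0 → B_y = 737.044/3.5 = 210.584 ≈ 210.6 kN.
ΣF_y = 0: A_y + 210.584 − 20 − 65 − 16.2·2.8 = 0 → A_y = -80.22 kN.
ΣF_x = 0: no horizontal applied forces, so A_x = 0.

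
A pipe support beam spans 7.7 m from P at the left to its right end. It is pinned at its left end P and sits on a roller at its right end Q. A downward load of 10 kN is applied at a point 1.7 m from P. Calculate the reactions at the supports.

P_x = 0, P_y = 7.792 kN, Q_y = 2.208 kN

Moments about P: Q_y·7.7 − 10·1.7 = 0 → Q_y = 17/7.7 = 2.20779 ≈ 2.208 kN.
ΣF_y = 0: P_y + 2.20779 − 10 = 0 → P_y = 7.792 kN.
ΣF_x = 0: no horizontal applied forces, so P_x = 0.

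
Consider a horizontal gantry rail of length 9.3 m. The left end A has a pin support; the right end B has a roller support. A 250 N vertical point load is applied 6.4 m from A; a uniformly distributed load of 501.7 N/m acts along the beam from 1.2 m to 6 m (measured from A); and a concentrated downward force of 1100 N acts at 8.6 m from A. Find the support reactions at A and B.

Resultant of the distributed load: 501.7 × 4.8 = 2408.16 N at 3.6 m from A.
Taking moments about A: B_y·9.3 − 250·6.4 − (501.7·4.8)·3.6 − 1100·8.6 = 0 → B_y = 19729.376/9.3 = 2121.44 ≈ 2121 N.
ΣF_y = 0: A_y + 2121.44 − 250 − 501.7·4.8 − 1100 = 0 → A_y = 1637 N.
ΣF_x = 0: no horizontal applied forces, so A_x = 0.

A_x = 0, A_y = 1637 N, B_y = 2121 N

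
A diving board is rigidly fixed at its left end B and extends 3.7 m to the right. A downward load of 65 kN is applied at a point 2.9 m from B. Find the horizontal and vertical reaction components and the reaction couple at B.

ΣF_x = 0: B_x = 0.
ΣF_y = 0: B_y − 65 = 0 → B_y = 65.00 kN.
ΣM about B: M_B − 65·2.9 = 0 → M_B = 188.5 kN·m.

B_x = 0, B_y = 65.00 kN, M_B = 188.5 kN·m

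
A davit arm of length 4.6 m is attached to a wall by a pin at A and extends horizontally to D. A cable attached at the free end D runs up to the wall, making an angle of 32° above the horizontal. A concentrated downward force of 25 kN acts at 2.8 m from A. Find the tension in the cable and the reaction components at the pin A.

T = 28.72 kN, A_x = 24.35 kN, A_y = 9.783 kN

ΣM about A: T·sin32°·4.6 − 25·2.8 = 0 → T = 70/(4.6·0.529919) = 28.7164 ≈ 28.72 kN.
ΣF_x = 0: A_x − T·cos32° = 0 → A_x = 28.7164 × 0.848048 = 24.35 kN.
ΣF_y = 0: A_y + T·sin32° − 25 = 0 → A_y = 25 − 28.7164 × 0.529919 = 9.783 kN.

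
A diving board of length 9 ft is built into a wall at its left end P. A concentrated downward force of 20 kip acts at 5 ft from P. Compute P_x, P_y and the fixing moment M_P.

ΣF_x = 0: P_x = 0.
ΣF_y = 0: P_y − 20 = 0 → P_y = 20.00 kip.
ΣM about P: M_P − 20·5 = 0 → M_P = 100.0 kip·ft.

P_x = 0, P_y = 20.00 kip, M_P = 100.0 kip·ft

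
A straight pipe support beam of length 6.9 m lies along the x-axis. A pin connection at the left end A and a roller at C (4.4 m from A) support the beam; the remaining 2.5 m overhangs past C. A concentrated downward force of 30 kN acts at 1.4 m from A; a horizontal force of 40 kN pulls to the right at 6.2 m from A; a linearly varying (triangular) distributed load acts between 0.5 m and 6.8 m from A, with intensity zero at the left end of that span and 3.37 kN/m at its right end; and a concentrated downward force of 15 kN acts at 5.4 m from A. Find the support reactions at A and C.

Resultant of the triangular load: ½ × 3.37 × 6.3 = 10.6155 kN, acting at 4.7 m from A (one-third of the span from the peak).
Taking moments about A: C_y·4.4 − 30·1.4 − (½·3.37·6.3)·4.7 − 15·5.4 = 0 → C_y = 172.89285/4.4 = 39.2938 ≈ 39.29 kN.
ΣF_y = 0: A_y + 39.2938 − 30 − ½·3.37·6.3 − 15 = 0 → A_y = 16.32 kN.
ΣF_x = 0: A_x + 40 = 0 → A_x = -40.00 kN.

A_x = -40.00 kN, A_y = 16.32 kN, C_y = 39.29 kN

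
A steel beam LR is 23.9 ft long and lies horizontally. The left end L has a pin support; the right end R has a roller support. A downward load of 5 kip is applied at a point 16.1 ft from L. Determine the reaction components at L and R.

L_x = 0, L_y = 1.632 kip, R_y = 3.368 kip

Moments about L: R_y·23.9 − 5·16.1 = 0 → R_y = 80.5/23.9 = 3.3682 ≈ 3.368 kip.
ΣF_y = 0: L_y + 3.3682 − 5 = 0 → L_y = 1.632 kip.
ΣF_x = 0: no horizontal applied forces, so L_x = 0.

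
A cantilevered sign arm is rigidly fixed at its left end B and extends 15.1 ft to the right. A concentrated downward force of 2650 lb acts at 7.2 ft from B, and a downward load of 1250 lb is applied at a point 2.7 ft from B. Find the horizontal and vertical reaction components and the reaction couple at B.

B_x = 0, B_y = 3900 lb, M_B = 22460 lb·ft

ΣF_x = 0: B_x = 0.
ΣF_y = 0: B_y − 2650 − 1250 = 0 → B_y = 3900 lb.
ΣM about B: M_B − 2650·7.2 − 1250·2.7 = 0 → M_B = 22460 lb·ft.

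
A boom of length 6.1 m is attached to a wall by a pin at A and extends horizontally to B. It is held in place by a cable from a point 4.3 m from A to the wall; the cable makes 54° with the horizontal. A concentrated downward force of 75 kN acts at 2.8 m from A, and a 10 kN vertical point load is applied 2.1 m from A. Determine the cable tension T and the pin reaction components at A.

T = 66.40 kN, A_x = 39.03 kN, A_y = 31.28 kN

ΣM about A: T·sin54°·4.3 − 75·2.8 − 10·2.1 = 0 → T = 231/(4.3·0.809017) = 66.4027 ≈ 66.40 kN.
ΣF_x = 0: A_x − T·cos54° = 0 → A_x = 66.4027 × 0.587785 = 39.03 kN.
ΣF_y = 0: A_y + T·sin54° − 75 − 10 = 0 → A_y = 85 − 66.4027 × 0.809017 = 31.28 kN.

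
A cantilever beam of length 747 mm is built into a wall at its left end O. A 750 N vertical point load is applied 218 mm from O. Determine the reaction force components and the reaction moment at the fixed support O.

ΣF_x = 0: O_x = 0.
ΣF_y = 0: O_y − 750 = 0 → O_y = 750.0 N.
ΣM about O: M_O − 750·218 = 0 → M_O = 163500 N·mm.

O_x = 0, O_y = 750.0 N, M_O = 163500 N·mm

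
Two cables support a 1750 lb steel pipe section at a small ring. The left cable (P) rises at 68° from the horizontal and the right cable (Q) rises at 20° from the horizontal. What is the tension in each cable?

T_P = 1645 lb, T_Q = 656.0 lb

ΣF_x = 0: −T_P·cos68° + T_Q·cos20° = 0 → T_Q = 0.398648·T_P.
ΣF_y = 0: T_P·sin68° + T_Q·sin20° = 1750.
Substitute: T_P·(0.927184 + 0.398648·0.34202) = 1750 → T_P = 1645.46 ≈ 1645 lb.
Then T_Q = 0.398648 × 1645.46 = 656.0 lb.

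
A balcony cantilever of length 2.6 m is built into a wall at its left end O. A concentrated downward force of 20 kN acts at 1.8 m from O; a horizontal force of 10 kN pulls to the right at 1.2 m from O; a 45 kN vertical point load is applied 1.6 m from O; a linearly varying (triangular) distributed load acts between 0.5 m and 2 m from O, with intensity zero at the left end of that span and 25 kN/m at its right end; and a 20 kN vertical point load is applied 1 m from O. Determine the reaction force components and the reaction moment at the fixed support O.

O_x = -10.00 kN, O_y = 103.8 kN, M_O = 156.1 kN·m

Resultant of the triangular load: ½ × 25 × 1.5 = 18.75 kN, acting at 1.5 m from O (one-third of the span from the peak).
ΣF_x = 0: O_x + 10 = 0 → O_x = -10.00 kN.
ΣF_y = 0: O_y − 20 − 45 − ½·25·1.5 − 20 = 0 → O_y = 103.8 kN.
ΣM about O: M_O − 20·1.8 − 45·1.6 − (½·25·1.5)·1.5 − 20·1 = 0 → M_O = 156.1 kN·m.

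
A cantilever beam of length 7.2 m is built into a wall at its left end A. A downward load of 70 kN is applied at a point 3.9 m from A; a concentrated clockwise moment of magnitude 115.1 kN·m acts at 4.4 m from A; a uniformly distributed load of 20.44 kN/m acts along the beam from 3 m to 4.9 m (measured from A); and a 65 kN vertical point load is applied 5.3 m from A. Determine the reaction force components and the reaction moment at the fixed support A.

A_x = 0, A_y = 173.8 kN, M_A = 886.0 kN·m

Resultant of the distributed load: 20.44 × 1.9 = 38.836 kN at 3.95 m from A.
ΣF_x = 0: A_x = 0.
ΣF_y = 0: A_y − 70 − 20.44·1.9 − 65 = 0 → A_y = 173.8 kN.
ΣM about A: M_A − 70·3.9 − 115.1 − (20.44·1.9)·3.95 − 65·5.3 = 0 → M_A = 886.0 kN·m.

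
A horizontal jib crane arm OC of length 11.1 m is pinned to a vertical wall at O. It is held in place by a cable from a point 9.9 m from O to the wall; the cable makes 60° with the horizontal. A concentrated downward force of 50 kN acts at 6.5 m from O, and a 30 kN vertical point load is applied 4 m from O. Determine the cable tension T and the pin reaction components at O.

T = 51.90 kN, O_x = 25.95 kN, O_y = 35.05 kN

ΣM about O: T·sin60°·9.9 − 50·6.5 − 30·4 = 0 → T = 445/(9.9·0.866025) = 51.9032 ≈ 51.90 kN.
ΣF_x = 0: O_x − T·cos60° = 0 → O_x = 51.9032 × 0.5 = 25.95 kN.
ΣF_y = 0: O_y + T·sin60° − 50 − 30 = 0 → O_y = 80 − 51.9032 × 0.866025 = 35.05 kN.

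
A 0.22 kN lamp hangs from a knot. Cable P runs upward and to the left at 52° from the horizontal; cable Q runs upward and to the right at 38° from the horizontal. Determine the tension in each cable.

ΣF_x = 0: −T_P·cos52° + T_Q·cos38° = 0 → T_Q = 0.781286·T_P.
ΣF_y = 0: T_P·sin52° + T_Q·sin38° = 0.22.
Substitute: T_P·(0.788011 + 0.781286·0.615661) = 0.22 → T_P = 0.173362 ≈ 0.1734 kN.
Then T_Q = 0.781286 × 0.173362 = 0.1354 kN.

T_P = 0.1734 kN, T_Q = 0.1354 kN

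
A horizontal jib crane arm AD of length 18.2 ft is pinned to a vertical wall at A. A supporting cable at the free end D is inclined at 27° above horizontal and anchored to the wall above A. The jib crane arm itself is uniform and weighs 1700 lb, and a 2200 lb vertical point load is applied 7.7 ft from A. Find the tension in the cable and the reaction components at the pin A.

ΣM about A: T·sin27°·18.2 − 1700·9.1 − 2200·7.7 = 0 → T = 32410/(18.2·0.45399) = 3922.49 ≈ 3922 lb.
ΣF_x = 0: A_x − T·cos27° = 0 → A_x = 3922.49 × 0.891007 = 3495 lb.
ΣF_y = 0: A_y + T·sin27° − 1700 − 2200 = 0 → A_y = 3900 − 3922.49 × 0.45399 = 2119 lb.

T = 3922 lb, A_x = 3495 lb, A_y = 2119 lb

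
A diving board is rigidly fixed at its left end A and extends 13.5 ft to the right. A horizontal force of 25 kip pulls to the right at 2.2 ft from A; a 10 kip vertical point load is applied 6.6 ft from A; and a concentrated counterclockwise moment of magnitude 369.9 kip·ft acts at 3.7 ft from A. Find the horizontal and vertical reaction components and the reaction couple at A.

ΣF_x = 0: A_x + 25 = 0 → A_x = -25.00 kip.
ΣF_y = 0: A_y − 10 = 0 → A_y = 10.00 kip.
ΣM about A: M_A − 10·6.6 + 369.9 = 0 → M_A = -303.9 kip·ft.

A_x = -25.00 kip, A_y = 10.00 kip, M_A = -303.9 kip·ft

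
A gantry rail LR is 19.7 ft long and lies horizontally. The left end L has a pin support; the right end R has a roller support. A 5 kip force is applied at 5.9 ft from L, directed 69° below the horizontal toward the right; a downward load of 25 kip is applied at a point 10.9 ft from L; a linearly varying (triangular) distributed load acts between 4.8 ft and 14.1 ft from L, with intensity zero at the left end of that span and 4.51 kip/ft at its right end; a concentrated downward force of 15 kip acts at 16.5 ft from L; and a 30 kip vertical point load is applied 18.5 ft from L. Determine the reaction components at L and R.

L_x = -1.792 kip, L_y = 27.96 kip, R_y = 67.68 kip

Resultant of the triangular load: ½ × 4.51 × 9.3 = 20.9715 kip, acting at 11 ft from L (one-third of the span from the peak).
Taking moments about L: R_y·19.7 − 5·sin69°·5.9 − 25·10.9 − (½·4.51·9.3)·11 − 15·16.5 − 30·18.5 = 0 → R_y = 1333.23/19.7 = 67.6766 ≈ 67.68 kip.
ΣF_y = 0: L_y + 67.6766 − 5·sin69° − 25 − ½·4.51·9.3 − 15 − 30 = 0 → L_y = 27.96 kip.
ΣF_x = 0: L_x + 5·cos69° = 0 → L_x = -1.792 kip.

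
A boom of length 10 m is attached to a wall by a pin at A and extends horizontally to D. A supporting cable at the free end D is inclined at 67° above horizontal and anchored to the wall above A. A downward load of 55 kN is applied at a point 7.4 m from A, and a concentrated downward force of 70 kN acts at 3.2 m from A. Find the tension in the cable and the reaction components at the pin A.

T = 68.55 kN, A_x = 26.78 kN, A_y = 61.90 kN

ΣM about A: T·sin67°·10 − 55·7.4 − 70·3.2 = 0 → T = 631/(10·0.920505) = 68.5493 ≈ 68.55 kN.
ΣF_x = 0: A_x − T·cos67° = 0 → A_x = 68.5493 × 0.390731 = 26.78 kN.
ΣF_y = 0: A_y + T·sin67° − 55 − 70 = 0 → A_y = 125 − 68.5493 × 0.920505 = 61.90 kN.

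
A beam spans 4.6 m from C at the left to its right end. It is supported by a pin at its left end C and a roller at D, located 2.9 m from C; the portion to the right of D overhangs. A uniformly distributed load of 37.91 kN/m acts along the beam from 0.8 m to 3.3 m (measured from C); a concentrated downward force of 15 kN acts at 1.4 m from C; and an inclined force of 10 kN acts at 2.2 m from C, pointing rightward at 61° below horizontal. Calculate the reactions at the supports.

Resultant of the distributed load: 37.91 × 2.5 = 94.775 kN at 2.05 m from C.
Moments about C: D_y·2.9 − (37.91·2.5)·2.05 − 15·1.4 − 10·sin61°·2.2 = 0 → D_y = 234.53/2.9 = 80.8724 ≈ 80.87 kN.
ΣF_y = 0: C_y + 80.8724 − 37.91·2.5 − 15 − 10·sin61° = 0 → C_y = 37.65 kN.
ΣF_x = 0: C_x + 10·cos61° = 0 → C_x = -4.848 kN.

C_x = -4.848 kN, C_y = 37.65 kN, D_y = 80.87 kN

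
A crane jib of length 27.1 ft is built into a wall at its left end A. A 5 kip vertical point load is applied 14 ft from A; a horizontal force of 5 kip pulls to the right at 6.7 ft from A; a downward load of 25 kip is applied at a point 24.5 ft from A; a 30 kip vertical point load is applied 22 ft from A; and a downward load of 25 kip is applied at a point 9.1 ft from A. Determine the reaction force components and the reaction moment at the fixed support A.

ΣF_x = 0: A_x + 5 = 0 → A_x = -5.000 kip.
ΣF_y = 0: A_y − 5 − 25 − 30 − 25 = 0 → A_y = 85.00 kip.
ΣM about A: M_A − 5·14 − 25·24.5 − 30·22 − 25·9.1 = 0 → M_A = 1570 kip·ft.

A_x = -5.000 kip, A_y = 85.00 kip, M_A = 1570 kip·ft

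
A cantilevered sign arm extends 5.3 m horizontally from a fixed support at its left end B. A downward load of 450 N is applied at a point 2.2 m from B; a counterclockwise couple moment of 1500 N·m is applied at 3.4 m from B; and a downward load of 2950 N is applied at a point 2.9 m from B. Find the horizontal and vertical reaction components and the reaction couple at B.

ΣF_x = 0: B_x = 0.
ΣF_y = 0: B_y − 450 − 2950 = 0 → B_y = 3400 N.
ΣM about B: M_B − 450·2.2 + 1500 − 2950·2.9 = 0 → M_B = 8045 N·m.

B_x = 0, B_y = 3400 N, M_B = 8045 N·m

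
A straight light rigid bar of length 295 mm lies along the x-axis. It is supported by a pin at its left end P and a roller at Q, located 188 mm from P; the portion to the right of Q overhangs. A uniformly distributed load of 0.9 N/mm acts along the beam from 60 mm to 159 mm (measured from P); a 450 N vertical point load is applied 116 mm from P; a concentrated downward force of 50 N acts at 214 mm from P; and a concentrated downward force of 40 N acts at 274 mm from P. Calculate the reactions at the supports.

Resultant of the distributed load: 0.9 × 99 = 89.1 N at 109.5 mm from P.
ΣM about P: Q_y·188 − (0.9·99)·109.5 − 450·116 − 50·214 − 40·274 = 0 → Q_y = 83616.45/188 = 444.768 ≈ 444.8 N.
ΣF_y = 0: P_y + 444.768 − 0.9·99 − 450 − 50 − 40 = 0 → P_y = 184.3 N.
ΣF_x = 0: no horizontal applied forces, so P_x = 0.

P_x = 0, P_y = 184.3 N, Q_y = 444.8 N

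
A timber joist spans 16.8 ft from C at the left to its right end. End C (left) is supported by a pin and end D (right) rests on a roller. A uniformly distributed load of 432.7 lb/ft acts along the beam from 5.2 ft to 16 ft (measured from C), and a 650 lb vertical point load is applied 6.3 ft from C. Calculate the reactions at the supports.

C_x = 0, C_y = 2131 lb, D_y = 3192 lb

Resultant of the distributed load: 432.7 × 10.8 = 4673.16 lb at 10.6 ft from C.
Moments about C: D_y·16.8 − (432.7·10.8)·10.6 − 650·6.3 = 0 → D_y = 53630.496/16.8 = 3192.29 ≈ 3192 lb.
ΣF_y = 0: C_y + 3192.29 − 432.7·10.8 − 650 = 0 → C_y = 2131 lb.
ΣF_x = 0: no horizontal applied forces, so C_x = 0.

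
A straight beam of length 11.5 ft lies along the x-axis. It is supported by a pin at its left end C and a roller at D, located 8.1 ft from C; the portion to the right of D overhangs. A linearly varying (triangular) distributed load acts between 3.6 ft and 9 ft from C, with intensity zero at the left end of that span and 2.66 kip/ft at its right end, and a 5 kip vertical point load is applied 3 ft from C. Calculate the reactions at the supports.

C_x = 0, C_y = 3.946 kip, D_y = 8.236 kip

Resultant of the triangular load: ½ × 2.66 × 5.4 = 7.182 kip, acting at 7.2 ft from C (one-third of the span from the peak).
Taking moments about C: D_y·8.1 − (½·2.66·5.4)·7.2 − 5·3 = 0 → D_y = 66.7104/8.1 = 8.23585 ≈ 8.236 kip.
ΣF_y = 0: C_y + 8.23585 − ½·2.66·5.4 − 5 = 0 → C_y = 3.946 kip.
ΣF_x = 0: no horizontal applied forces, so C_x = 0.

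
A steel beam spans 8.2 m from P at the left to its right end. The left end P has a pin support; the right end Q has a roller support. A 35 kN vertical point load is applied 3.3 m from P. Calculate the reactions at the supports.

P_x = 0, P_y = 20.91 kN, Q_y = 14.09 kN

Moments about P: Q_y·8.2 − 35·3.3 = 0 → Q_y = 115.5/8.2 = 14.0854 ≈ 14.09 kN.
ΣF_y = 0: P_y + 14.0854 − 35 = 0 → P_y = 20.91 kN.
ΣF_x = 0: no horizontal applied forces, so P_x = 0.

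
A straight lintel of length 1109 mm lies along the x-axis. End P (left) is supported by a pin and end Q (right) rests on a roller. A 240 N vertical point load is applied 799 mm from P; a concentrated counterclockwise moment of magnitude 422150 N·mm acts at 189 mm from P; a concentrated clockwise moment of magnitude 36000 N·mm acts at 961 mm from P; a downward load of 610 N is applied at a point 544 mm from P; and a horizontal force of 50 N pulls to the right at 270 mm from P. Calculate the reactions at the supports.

ΣM about P: Q_y·1109 − 240·799 + 422150 − 36000 − 610·544 = 0 → Q_y = 137450/1109 = 123.94 ≈ 123.9 N.
ΣF_y = 0: P_y + 123.94 − 240 − 610 = 0 → P_y = 726.1 N.
ΣF_x = 0: P_x + 50 = 0 → P_x = -50.00 N.

P_x = -50.00 N, P_y = 726.1 N, Q_y = 123.9 N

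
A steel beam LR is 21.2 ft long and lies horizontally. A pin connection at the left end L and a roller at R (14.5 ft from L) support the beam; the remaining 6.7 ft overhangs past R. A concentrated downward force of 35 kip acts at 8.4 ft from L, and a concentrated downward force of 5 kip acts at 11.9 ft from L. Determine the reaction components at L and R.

L_x = 0, L_y = 15.62 kip, R_y = 24.38 kip

ΣM about L: R_y·14.5 − 35·8.4 − 5·11.9 = 0 → R_y = 353.5/14.5 = 24.3793 ≈ 24.38 kip.
ΣF_y = 0: L_y + 24.3793 − 35 − 5 = 0 → L_y = 15.62 kip.
ΣF_x = 0: no horizontal applied forces, so L_x = 0.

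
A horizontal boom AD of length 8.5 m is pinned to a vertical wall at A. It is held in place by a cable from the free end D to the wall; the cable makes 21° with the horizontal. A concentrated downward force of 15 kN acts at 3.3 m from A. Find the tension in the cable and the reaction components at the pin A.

ΣM about A: T·sin21°·8.5 − 15·3.3 = 0 → T = 49.5/(8.5·0.358368) = 16.2501 ≈ 16.25 kN.
ΣF_x = 0: A_x − T·cos21° = 0 → A_x = 16.2501 × 0.93358 = 15.17 kN.
ΣF_y = 0: A_y + T·sin21° − 15 = 0 → A_y = 15 − 16.2501 × 0.358368 = 9.176 kN.

T = 16.25 kN, A_x = 15.17 kN, A_y = 9.176 kN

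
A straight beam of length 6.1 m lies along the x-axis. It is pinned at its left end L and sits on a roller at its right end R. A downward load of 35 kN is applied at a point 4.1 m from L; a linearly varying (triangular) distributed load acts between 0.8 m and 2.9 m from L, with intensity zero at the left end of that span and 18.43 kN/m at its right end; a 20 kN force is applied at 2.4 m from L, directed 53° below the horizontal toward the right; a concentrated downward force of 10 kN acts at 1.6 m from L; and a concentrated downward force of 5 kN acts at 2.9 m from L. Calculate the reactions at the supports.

L_x = -12.04 kN, L_y = 43.54 kN, R_y = 41.79 kN

Resultant of the triangular load: ½ × 18.43 × 2.1 = 19.3515 kN, acting at 2.2 m from L (one-third of the span from the peak).
Moments about L: R_y·6.1 − 35·4.1 − (½·18.43·2.1)·2.2 − 20·sin53°·2.4 − 10·1.6 − 5·2.9 = 0 → R_y = 254.908/6.1 = 41.7882 ≈ 41.79 kN.
ΣF_y = 0: L_y + 41.7882 − 35 − ½·18.43·2.1 − 20·sin53° − 10 − 5 = 0 → L_y = 43.54 kN.
ΣF_x = 0: L_x + 20·cos53° = 0 → L_x = -12.04 kN.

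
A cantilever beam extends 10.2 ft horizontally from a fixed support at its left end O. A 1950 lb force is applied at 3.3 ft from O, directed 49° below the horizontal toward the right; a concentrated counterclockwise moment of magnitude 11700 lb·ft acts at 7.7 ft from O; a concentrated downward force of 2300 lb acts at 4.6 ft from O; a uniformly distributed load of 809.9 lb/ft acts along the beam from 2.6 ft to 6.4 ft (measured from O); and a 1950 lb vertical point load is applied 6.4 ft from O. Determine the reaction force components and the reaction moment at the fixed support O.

Resultant of the distributed load: 809.9 × 3.8 = 3077.62 lb at 4.5 ft from O.
ΣF_x = 0: O_x + 1950·cos49° = 0 → O_x = -1279 lb.
ΣF_y = 0: O_y − 1950·sin49° − 2300 − 809.9·3.8 − 1950 = 0 → O_y = 8799 lb.
ΣM about O: M_O − 1950·sin49°·3.3 + 11700 − 2300·4.6 − (809.9·3.8)·4.5 − 1950·6.4 = 0 → M_O = 30070 lb·ft.

O_x = -1279 lb, O_y = 8799 lb, M_O = 30070 lb·ft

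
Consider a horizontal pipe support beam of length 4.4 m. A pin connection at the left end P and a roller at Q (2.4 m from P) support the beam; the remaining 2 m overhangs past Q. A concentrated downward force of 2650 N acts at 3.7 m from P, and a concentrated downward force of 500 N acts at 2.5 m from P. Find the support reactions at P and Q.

ΣM about P: Q_y·2.4 − 2650·3.7 − 500·2.5 = 0 → Q_y = 11055/2.4 = 4606.25 ≈ 4606 N.
ΣF_y = 0: P_y + 4606.25 − 2650 − 500 = 0 → P_y = -1456 N.
ΣF_x = 0: no horizontal applied forces, so P_x = 0.

P_x = 0, P_y = -1456 N, Q_y = 4606 N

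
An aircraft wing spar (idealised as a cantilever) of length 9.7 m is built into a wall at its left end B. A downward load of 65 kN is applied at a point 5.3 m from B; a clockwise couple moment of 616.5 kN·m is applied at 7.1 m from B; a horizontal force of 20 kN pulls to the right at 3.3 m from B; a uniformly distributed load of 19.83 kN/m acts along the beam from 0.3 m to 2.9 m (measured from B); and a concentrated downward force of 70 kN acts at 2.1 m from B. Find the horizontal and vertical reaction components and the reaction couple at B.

B_x = -20.00 kN, B_y = 186.6 kN, M_B = 1190 kN·m

Resultant of the distributed load: 19.83 × 2.6 = 51.558 kN at 1.6 m from B.
ΣF_x = 0: B_x + 20 = 0 → B_x = -20.00 kN.
ΣF_y = 0: B_y − 65 − 19.83·2.6 − 70 = 0 → B_y = 186.6 kN.
ΣM about B: M_B − 65·5.3 − 616.5 − (19.83·2.6)·1.6 − 70·2.1 = 0 → M_B = 1190 kN·m.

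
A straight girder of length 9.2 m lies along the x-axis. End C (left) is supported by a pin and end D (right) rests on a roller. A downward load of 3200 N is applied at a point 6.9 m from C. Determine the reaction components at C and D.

C_x = 0, C_y = 800.0 N, D_y = 2400 N

Taking moments about C: D_y·9.2 − 3200·6.9 = 0 → D_y = 22080/9.2 = 2400 N.
ΣF_y = 0: C_y + 2400 − 3200 = 0 → C_y = 800.0 N.
ΣF_x = 0: no horizontal applied forces, so C_x = 0.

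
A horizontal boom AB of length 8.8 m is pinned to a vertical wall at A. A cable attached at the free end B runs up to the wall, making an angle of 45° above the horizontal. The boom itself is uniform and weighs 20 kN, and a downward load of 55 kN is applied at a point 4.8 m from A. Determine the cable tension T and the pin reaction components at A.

ΣM about A: T·sin45°·8.8 − 20·4.4 − 55·4.8 = 0 → T = 352/(8.8·0.707107) = 56.5685 ≈ 56.57 kN.
ΣF_x = 0: A_x − T·cos45° = 0 → A_x = 56.5685 × 0.707107 = 40.00 kN.
ΣF_y = 0: A_y + T·sin45° − 20 − 55 = 0 → A_y = 75 − 56.5685 × 0.707107 = 35.00 kN.

T = 56.57 kN, A_x = 40.00 kN, A_y = 35.00 kN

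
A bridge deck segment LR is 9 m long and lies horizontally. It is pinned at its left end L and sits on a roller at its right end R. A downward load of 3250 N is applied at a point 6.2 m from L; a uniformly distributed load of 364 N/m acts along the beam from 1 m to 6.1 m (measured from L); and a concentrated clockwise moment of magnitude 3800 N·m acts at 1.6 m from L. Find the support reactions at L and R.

L_x = 0, L_y = 1713 N, R_y = 3393 N

Resultant of the distributed load: 364 × 5.1 = 1856.4 N at 3.55 m from L.
ΣM about L: R_y·9 − 3250·6.2 − (364·5.1)·3.55 − 3800 = 0 → R_y = 30540.22/9 = 3393.36 ≈ 3393 N.
ΣF_y = 0: L_y + 3393.36 − 3250 − 364·5.1 = 0 → L_y = 1713 N.
ΣF_x = 0: no horizontal applied forces, so L_x = 0.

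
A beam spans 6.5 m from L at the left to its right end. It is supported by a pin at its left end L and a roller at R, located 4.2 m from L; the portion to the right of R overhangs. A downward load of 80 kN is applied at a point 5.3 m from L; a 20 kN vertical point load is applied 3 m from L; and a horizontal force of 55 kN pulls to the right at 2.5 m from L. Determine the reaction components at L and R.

ΣM about L: R_y·4.2 − 80·5.3 − 20·3 = 0 → R_y = 484/4.2 = 115.238 ≈ 115.2 kN.
ΣF_y = 0: L_y + 115.238 − 80 − 20 = 0 → L_y = -15.24 kN.
ΣF_x = 0: L_x + 55 = 0 → L_x = -55.00 kN.

L_x = -55.00 kN, L_y = -15.24 kN, R_y = 115.2 kN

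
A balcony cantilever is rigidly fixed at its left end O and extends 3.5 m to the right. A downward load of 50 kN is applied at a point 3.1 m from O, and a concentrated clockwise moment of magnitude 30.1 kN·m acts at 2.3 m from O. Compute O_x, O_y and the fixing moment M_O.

ΣF_x = 0: O_x = 0.
ΣF_y = 0: O_y − 50 = 0 → O_y = 50.00 kN.
ΣM about O: M_O − 50·3.1 − 30.1 = 0 → M_O = 185.1 kN·m.

O_x = 0, O_y = 50.00 kN, M_O = 185.1 kN·m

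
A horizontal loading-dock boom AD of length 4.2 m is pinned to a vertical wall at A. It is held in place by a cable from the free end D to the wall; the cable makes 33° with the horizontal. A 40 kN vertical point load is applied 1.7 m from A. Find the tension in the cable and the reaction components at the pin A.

T = 29.73 kN, A_x = 24.93 kN, A_y = 23.81 kN

ΣM about A: T·sin33°·4.2 − 40·1.7 = 0 → T = 68/(4.2·0.544639) = 29.727 ≈ 29.73 kN.
ΣF_x = 0: A_x − T·cos33° = 0 → A_x = 29.727 × 0.838671 = 24.93 kN.
ΣF_y = 0: A_y + T·sin33° − 40 = 0 → A_y = 40 − 29.727 × 0.544639 = 23.81 kN.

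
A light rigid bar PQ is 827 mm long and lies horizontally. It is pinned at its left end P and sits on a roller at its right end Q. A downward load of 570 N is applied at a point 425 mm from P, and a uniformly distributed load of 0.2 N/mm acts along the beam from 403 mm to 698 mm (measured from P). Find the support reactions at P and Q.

P_x = 0, P_y = 296.8 N, Q_y = 332.2 N

Resultant of the distributed load: 0.2 × 295 = 59 N at 550.5 mm from P.
Moments about P: Q_y·827 − 570·425 − (0.2·295)·550.5 = 0 → Q_y = 274729.5/827 = 332.2 N.
ΣF_y = 0: P_y + 332.2 − 570 − 0.2·295 = 0 → P_y = 296.8 N.
ΣF_x = 0: no horizontal applied forces, so P_x = 0.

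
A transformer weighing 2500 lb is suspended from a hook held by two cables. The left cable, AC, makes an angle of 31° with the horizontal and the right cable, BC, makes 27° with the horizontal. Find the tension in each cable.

ΣF_x = 0: −T_AC·cos31° + T_BC·cos27° = 0 → T_BC = 0.962021·T_AC.
ΣF_y = 0: T_AC·sin31° + T_BC·sin27° = 2500.
Substitute: T_AC·(0.515038 + 0.962021·0.45399) = 2500 → T_AC = 2626.64 ≈ 2627 lb.
Then T_BC = 0.962021 × 2626.64 = 2527 lb.

T_AC = 2627 lb, T_BC = 2527 lb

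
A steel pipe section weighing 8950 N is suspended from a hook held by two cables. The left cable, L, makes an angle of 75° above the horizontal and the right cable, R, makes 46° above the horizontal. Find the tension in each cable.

T_L = 7253 N, T_R = 2702 N

ΣF_x = 0: −T_L·cos75° + T_R·cos46° = 0 → T_R = 0.372585·T_L.
ΣF_y = 0: T_L·sin75° + T_R·sin46° = 8950.
Substitute: T_L·(0.965926 + 0.372585·0.71934) = 8950 → T_L = 7253.18 ≈ 7253 N.
Then T_R = 0.372585 × 7253.18 = 2702 N.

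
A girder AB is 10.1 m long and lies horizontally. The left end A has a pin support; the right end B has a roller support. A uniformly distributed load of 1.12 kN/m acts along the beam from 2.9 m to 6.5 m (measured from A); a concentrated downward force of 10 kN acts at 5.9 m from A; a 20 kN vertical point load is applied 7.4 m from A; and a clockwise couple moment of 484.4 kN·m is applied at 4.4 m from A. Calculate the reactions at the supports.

Resultant of the distributed load: 1.12 × 3.6 = 4.032 kN at 4.7 m from A.
Taking moments about A: B_y·10.1 − (1.12·3.6)·4.7 − 10·5.9 − 20·7.4 − 484.4 = 0 → B_y = 710.3504/10.1 = 70.3317 ≈ 70.33 kN.
ΣF_y = 0: A_y + 70.3317 − 1.12·3.6 − 10 − 20 = 0 → A_y = -36.30 kN.
ΣF_x = 0: no horizontal applied forces, so A_x = 0.

A_x = 0, A_y = -36.30 kN, B_y = 70.33 kN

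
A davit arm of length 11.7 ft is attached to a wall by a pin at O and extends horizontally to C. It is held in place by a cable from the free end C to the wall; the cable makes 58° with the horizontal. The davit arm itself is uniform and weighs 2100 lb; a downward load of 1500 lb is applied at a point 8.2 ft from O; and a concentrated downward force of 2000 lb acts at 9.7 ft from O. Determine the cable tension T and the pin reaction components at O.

ΣM about O: T·sin58°·11.7 − 2100·5.85 − 1500·8.2 − 2000·9.7 = 0 → T = 43985/(11.7·0.848048) = 4433.01 ≈ 4433 lb.
ΣF_x = 0: O_x − T·cos58° = 0 → O_x = 4433.01 × 0.529919 = 2349 lb.
ΣF_y = 0: O_y + T·sin58° − 2100 − 1500 − 2000 = 0 → O_y = 5600 − 4433.01 × 0.848048 = 1841 lb.

T = 4433 lb, O_x = 2349 lb, O_y = 1841 lb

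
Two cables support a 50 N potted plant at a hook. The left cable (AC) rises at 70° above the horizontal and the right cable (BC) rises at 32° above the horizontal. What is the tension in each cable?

T_AC = 43.35 N, T_BC = 17.48 N

ΣF_x = 0: −T_AC·cos70° + T_BC·cos32° = 0 → T_BC = 0.403303·T_AC.
ΣF_y = 0: T_AC·sin70° + T_BC·sin32° = 50.
Substitute: T_AC·(0.939693 + 0.403303·0.529919) = 50 → T_AC = 43.3497 ≈ 43.35 N.
Then T_BC = 0.403303 × 43.3497 = 17.48 N.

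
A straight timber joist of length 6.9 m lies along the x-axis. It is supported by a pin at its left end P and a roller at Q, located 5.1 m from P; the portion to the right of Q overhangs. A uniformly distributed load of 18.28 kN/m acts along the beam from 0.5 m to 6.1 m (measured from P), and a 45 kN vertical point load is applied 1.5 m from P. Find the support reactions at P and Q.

P_x = 0, P_y = 67.89 kN, Q_y = 79.47 kN

Resultant of the distributed load: 18.28 × 5.6 = 102.368 kN at 3.3 m from P.
Taking moments about P: Q_y·5.1 − (18.28·5.6)·3.3 − 45·1.5 = 0 → Q_y = 405.3144/5.1 = 79.4734 ≈ 79.47 kN.
ΣF_y = 0: P_y + 79.4734 − 18.28·5.6 − 45 = 0 → P_y = 67.89 kN.
ΣF_x = 0: no horizontal applied forces, so P_x = 0.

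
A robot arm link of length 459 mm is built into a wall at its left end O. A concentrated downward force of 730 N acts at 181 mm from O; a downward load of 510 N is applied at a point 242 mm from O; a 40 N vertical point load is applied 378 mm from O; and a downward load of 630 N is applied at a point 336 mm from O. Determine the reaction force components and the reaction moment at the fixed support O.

ΣF_x = 0: O_x = 0.
ΣF_y = 0: O_y − 730 − 510 − 40 − 630 = 0 → O_y = 1910 N.
ΣM about O: M_O − 730·181 − 510·242 − 40·378 − 630·336 = 0 → M_O = 482400 N·mm.

O_x = 0, O_y = 1910 N, M_O = 482400 N·mm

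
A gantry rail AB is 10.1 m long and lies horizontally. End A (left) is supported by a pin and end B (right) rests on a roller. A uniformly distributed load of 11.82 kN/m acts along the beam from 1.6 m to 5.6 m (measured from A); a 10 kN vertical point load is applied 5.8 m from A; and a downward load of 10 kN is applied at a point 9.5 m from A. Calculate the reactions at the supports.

A_x = 0, A_y = 35.28 kN, B_y = 32.00 kN

Resultant of the distributed load: 11.82 × 4 = 47.28 kN at 3.6 m from A.
Moments about A: B_y·10.1 − (11.82·4)·3.6 − 10·5.8 − 10·9.5 = 0 → B_y = 323.208/10.1 = 32.0008 ≈ 32.00 kN.
ΣF_y = 0: A_y + 32.0008 − 11.82·4 − 10 − 10 = 0 → A_y = 35.28 kN.
ΣF_x = 0: no horizontal applied forces, so A_x = 0.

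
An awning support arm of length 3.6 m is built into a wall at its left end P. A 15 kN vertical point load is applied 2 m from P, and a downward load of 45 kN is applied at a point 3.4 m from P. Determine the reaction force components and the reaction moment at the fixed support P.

P_x = 0, P_y = 60.00 kN, M_P = 183.0 kN·m

ΣF_x = 0: P_x = 0.
ΣF_y = 0: P_y − 15 − 45 = 0 → P_y = 60.00 kN.
ΣM about P: M_P − 15·2 − 45·3.4 = 0 → M_P = 183.0 kN·m.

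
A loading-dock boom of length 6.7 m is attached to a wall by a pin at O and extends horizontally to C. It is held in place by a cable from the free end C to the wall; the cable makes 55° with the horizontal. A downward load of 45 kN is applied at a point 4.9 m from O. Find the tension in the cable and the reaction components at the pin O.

T = 40.18 kN, O_x = 23.04 kN, O_y = 12.09 kN

ΣM about O: T·sin55°·6.7 − 45·4.9 = 0 → T = 220.5/(6.7·0.819152) = 40.1762 ≈ 40.18 kN.
ΣF_x = 0: O_x − T·cos55° = 0 → O_x = 40.1762 × 0.573576 = 23.04 kN.
ΣF_y = 0: O_y + T·sin55° − 45 = 0 → O_y = 45 − 40.1762 × 0.819152 = 12.09 kN.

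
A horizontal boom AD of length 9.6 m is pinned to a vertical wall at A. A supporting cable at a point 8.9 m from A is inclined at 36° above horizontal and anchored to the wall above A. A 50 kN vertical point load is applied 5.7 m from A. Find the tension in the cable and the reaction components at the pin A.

T = 54.48 kN, A_x = 44.08 kN, A_y = 17.98 kN

ΣM about A: T·sin36°·8.9 − 50·5.7 = 0 → T = 285/(8.9·0.587785) = 54.4799 ≈ 54.48 kN.
ΣF_x = 0: A_x − T·cos36° = 0 → A_x = 54.4799 × 0.809017 = 44.08 kN.
ΣF_y = 0: A_y + T·sin36° − 50 = 0 → A_y = 50 − 54.4799 × 0.587785 = 17.98 kN.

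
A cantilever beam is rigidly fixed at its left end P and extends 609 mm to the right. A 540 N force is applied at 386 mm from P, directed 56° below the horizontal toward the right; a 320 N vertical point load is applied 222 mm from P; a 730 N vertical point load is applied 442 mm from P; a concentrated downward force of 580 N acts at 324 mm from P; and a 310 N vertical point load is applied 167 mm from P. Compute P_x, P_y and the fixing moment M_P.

P_x = -302.0 N, P_y = 2388 N, M_P = 806200 N·mm

ΣF_x = 0: P_x + 540·cos56° = 0 → P_x = -302.0 N.
ΣF_y = 0: P_y − 540·sin56° − 320 − 730 − 580 − 310 = 0 → P_y = 2388 N.
ΣM about P: M_P − 540·sin56°·386 − 320·222 − 730·442 − 580·324 − 310·167 = 0 → M_P = 806200 N·mm.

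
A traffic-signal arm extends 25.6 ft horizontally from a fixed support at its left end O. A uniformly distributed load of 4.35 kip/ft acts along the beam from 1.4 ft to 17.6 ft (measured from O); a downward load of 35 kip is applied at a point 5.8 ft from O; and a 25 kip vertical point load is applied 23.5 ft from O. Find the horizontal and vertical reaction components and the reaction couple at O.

Resultant of the distributed load: 4.35 × 16.2 = 70.47 kip at 9.5 ft from O.
ΣF_x = 0: O_x = 0.
ΣF_y = 0: O_y − 4.35·16.2 − 35 − 25 = 0 → O_y = 130.5 kip.
ΣM about O: M_O − (4.35·16.2)·9.5 − 35·5.8 − 25·23.5 = 0 → M_O = 1460 kip·ft.

O_x = 0, O_y = 130.5 kip, M_O = 1460 kip·ft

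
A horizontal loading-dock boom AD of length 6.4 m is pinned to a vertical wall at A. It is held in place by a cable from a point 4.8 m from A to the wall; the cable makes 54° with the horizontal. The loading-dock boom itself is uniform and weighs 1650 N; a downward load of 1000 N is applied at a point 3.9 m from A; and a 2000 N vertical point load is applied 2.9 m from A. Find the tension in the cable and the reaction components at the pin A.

T = 3858 N, A_x = 2267 N, A_y = 1529 N

ΣM about A: T·sin54°·4.8 − 1650·3.2 − 1000·3.9 − 2000·2.9 = 0 → T = 14980/(4.8·0.809017) = 3857.56 ≈ 3858 N.
ΣF_x = 0: A_x − T·cos54° = 0 → A_x = 3857.56 × 0.587785 = 2267 N.
ΣF_y = 0: A_y + T·sin54° − 1650 − 1000 − 2000 = 0 → A_y = 4650 − 3857.56 × 0.809017 = 1529 N.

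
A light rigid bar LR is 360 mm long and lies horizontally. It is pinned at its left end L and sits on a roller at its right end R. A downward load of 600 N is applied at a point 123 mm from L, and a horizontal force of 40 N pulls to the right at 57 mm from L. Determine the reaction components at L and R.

L_x = -40.00 N, L_y = 395.0 N, R_y = 205.0 N

ΣM about L: R_y·360 − 600·123 = 0 → R_y = 73800/360 = 205.0 N.
ΣF_y = 0: L_y + 205 − 600 = 0 → L_y = 395.0 N.
ΣF_x = 0: L_x + 40 = 0 → L_x = -40.00 N.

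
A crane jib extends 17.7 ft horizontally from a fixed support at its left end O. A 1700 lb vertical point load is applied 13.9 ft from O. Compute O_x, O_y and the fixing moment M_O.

O_x = 0, O_y = 1700 lb, M_O = 23630 lb·ft

ΣF_x = 0: O_x = 0.
ΣF_y = 0: O_y − 1700 = 0 → O_y = 1700 lb.
ΣM about O: M_O − 1700·13.9 = 0 → M_O = 23630 lb·ft.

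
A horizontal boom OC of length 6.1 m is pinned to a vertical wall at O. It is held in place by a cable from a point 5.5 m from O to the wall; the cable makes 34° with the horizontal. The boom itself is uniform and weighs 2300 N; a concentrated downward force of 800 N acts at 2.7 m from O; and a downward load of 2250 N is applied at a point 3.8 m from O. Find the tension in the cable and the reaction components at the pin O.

T = 5763 N, O_x = 4778 N, O_y = 2127 N

ΣM about O: T·sin34°·5.5 − 2300·3.05 − 800·2.7 − 2250·3.8 = 0 → T = 17725/(5.5·0.559193) = 5763.18 ≈ 5763 N.
ΣF_x = 0: O_x − T·cos34° = 0 → O_x = 5763.18 × 0.829038 = 4778 N.
ΣF_y = 0: O_y + T·sin34° − 2300 − 800 − 2250 = 0 → O_y = 5350 − 5763.18 × 0.559193 = 2127 N.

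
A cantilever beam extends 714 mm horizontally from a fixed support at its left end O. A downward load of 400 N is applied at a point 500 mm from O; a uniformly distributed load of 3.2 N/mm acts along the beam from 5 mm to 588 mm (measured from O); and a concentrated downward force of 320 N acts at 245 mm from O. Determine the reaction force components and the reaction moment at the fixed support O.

O_x = 0, O_y = 2586 N, M_O = 831600 N·mm

Resultant of the distributed load: 3.2 × 583 = 1865.6 N at 296.5 mm from O.
ΣF_x = 0: O_x = 0.
ΣF_y = 0: O_y − 400 − 3.2·583 − 320 = 0 → O_y = 2586 N.
ΣM about O: M_O − 400·500 − (3.2·583)·296.5 − 320·245 = 0 → M_O = 831600 N·mm.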